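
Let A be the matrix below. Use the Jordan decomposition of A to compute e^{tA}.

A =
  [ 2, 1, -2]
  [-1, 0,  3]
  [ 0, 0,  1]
e^{tA} =
  [t*exp(t) + exp(t), t*exp(t), t^2*exp(t)/2 - 2*t*exp(t)]
  [-t*exp(t), -t*exp(t) + exp(t), -t^2*exp(t)/2 + 3*t*exp(t)]
  [0, 0, exp(t)]

Strategy: write A = P · J · P⁻¹ where J is a Jordan canonical form, so e^{tA} = P · e^{tJ} · P⁻¹, and e^{tJ} can be computed block-by-block.

A has Jordan form
J =
  [1, 1, 0]
  [0, 1, 1]
  [0, 0, 1]
(up to reordering of blocks).

Per-block formulas:
  For a 3×3 Jordan block J_3(1): exp(t · J_3(1)) = e^(1t)·(I + t·N + (t^2/2)·N^2), where N is the 3×3 nilpotent shift.

After assembling e^{tJ} and conjugating by P, we get:

e^{tA} =
  [t*exp(t) + exp(t), t*exp(t), t^2*exp(t)/2 - 2*t*exp(t)]
  [-t*exp(t), -t*exp(t) + exp(t), -t^2*exp(t)/2 + 3*t*exp(t)]
  [0, 0, exp(t)]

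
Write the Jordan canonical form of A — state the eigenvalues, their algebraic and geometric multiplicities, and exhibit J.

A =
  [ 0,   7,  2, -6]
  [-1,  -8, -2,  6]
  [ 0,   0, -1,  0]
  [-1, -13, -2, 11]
J_2(-1) ⊕ J_1(-1) ⊕ J_1(5)

The characteristic polynomial is
  det(x·I − A) = x^4 - 2*x^3 - 12*x^2 - 14*x - 5 = (x - 5)*(x + 1)^3

Eigenvalues and multiplicities (the geometric multiplicity of λ is n − rank(A − λI), which equals the number of Jordan blocks for λ):
  λ = -1: algebraic multiplicity = 3, geometric multiplicity = 2
  λ = 5: algebraic multiplicity = 1, geometric multiplicity = 1

Determining the block sizes for each eigenvalue:
  λ = -1: 2 blocks summing to 3 forces exactly one block of size 2 and the rest size 1 → block sizes [2, 1]
  λ = 5: one block (gm = 1), so the single block has size am = 1 → block sizes [1]

Assembling the blocks gives a Jordan form
J =
  [-1,  1,  0, 0]
  [ 0, -1,  0, 0]
  [ 0,  0, -1, 0]
  [ 0,  0,  0, 5]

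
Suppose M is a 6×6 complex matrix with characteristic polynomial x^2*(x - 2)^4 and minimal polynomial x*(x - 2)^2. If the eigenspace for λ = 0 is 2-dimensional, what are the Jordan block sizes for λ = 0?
Block sizes for λ = 0: [1, 1]

Step 1 — from the characteristic polynomial, algebraic multiplicity of λ = 0 is 2. From dim ker(M − (0)·I) = 2, there are exactly 2 Jordan blocks for λ = 0.
Step 2 — from the minimal polynomial, the factor (x − 0) tells us the largest block for λ = 0 has size 1.
Step 3 — with total size 2, 2 blocks, and largest block 1, the block sizes (in nonincreasing order) are [1, 1].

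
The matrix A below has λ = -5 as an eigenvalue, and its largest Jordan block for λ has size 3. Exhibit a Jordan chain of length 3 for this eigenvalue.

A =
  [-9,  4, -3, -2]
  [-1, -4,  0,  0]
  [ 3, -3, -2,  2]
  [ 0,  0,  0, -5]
A Jordan chain for λ = -5 of length 3:
v_1 = (3, 3, 0, 0)ᵀ
v_2 = (-4, -1, 3, 0)ᵀ
v_3 = (1, 0, 0, 0)ᵀ

Let N = A − (-5)·I. We want v_3 with N^3 v_3 = 0 but N^2 v_3 ≠ 0; then v_{j-1} := N · v_j for j = 3, …, 2.

Pick v_3 = (1, 0, 0, 0)ᵀ.
Then v_2 = N · v_3 = (-4, -1, 3, 0)ᵀ.
Then v_1 = N · v_2 = (3, 3, 0, 0)ᵀ.

Sanity check: (A − (-5)·I) v_1 = (0, 0, 0, 0)ᵀ = 0. ✓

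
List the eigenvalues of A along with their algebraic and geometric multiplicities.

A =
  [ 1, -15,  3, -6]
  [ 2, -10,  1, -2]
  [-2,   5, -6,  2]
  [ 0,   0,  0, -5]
λ = -5: alg = 4, geom = 3

Step 1 — factor the characteristic polynomial to read off the algebraic multiplicities:
  χ_A(x) = (x + 5)^4

Step 2 — compute geometric multiplicities via the rank-nullity identity g(λ) = n − rank(A − λI):
  rank(A − (-5)·I) = 1, so dim ker(A − (-5)·I) = n − 1 = 3

Summary:
  λ = -5: algebraic multiplicity = 4, geometric multiplicity = 3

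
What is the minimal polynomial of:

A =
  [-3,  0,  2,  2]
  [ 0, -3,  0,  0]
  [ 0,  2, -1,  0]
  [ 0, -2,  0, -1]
x^2 + 4*x + 3

The characteristic polynomial is χ_A(x) = (x + 1)^2*(x + 3)^2, so the eigenvalues are known. The minimal polynomial is
  m_A(x) = Π_λ (x − λ)^{k_λ}
where k_λ is the size of the *largest* Jordan block for λ (equivalently, the smallest k with (A − λI)^k v = 0 for every generalised eigenvector v of λ).

  λ = -3: largest Jordan block has size 1, contributing (x + 3)
  λ = -1: largest Jordan block has size 1, contributing (x + 1)

So m_A(x) = (x + 1)*(x + 3) = x^2 + 4*x + 3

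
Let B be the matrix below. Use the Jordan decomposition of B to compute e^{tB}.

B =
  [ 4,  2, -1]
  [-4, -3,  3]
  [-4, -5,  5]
e^{tB} =
  [2*t*exp(2*t) + exp(2*t), -t^2*exp(2*t)/2 + 2*t*exp(2*t), t^2*exp(2*t)/2 - t*exp(2*t)]
  [-4*t*exp(2*t), t^2*exp(2*t) - 5*t*exp(2*t) + exp(2*t), -t^2*exp(2*t) + 3*t*exp(2*t)]
  [-4*t*exp(2*t), t^2*exp(2*t) - 5*t*exp(2*t), -t^2*exp(2*t) + 3*t*exp(2*t) + exp(2*t)]

Strategy: write B = P · J · P⁻¹ where J is a Jordan canonical form, so e^{tB} = P · e^{tJ} · P⁻¹, and e^{tJ} can be computed block-by-block.

B has Jordan form
J =
  [2, 1, 0]
  [0, 2, 1]
  [0, 0, 2]
(up to reordering of blocks).

Per-block formulas:
  For a 3×3 Jordan block J_3(2): exp(t · J_3(2)) = e^(2t)·(I + t·N + (t^2/2)·N^2), where N is the 3×3 nilpotent shift.

After assembling e^{tJ} and conjugating by P, we get:

e^{tB} =
  [2*t*exp(2*t) + exp(2*t), -t^2*exp(2*t)/2 + 2*t*exp(2*t), t^2*exp(2*t)/2 - t*exp(2*t)]
  [-4*t*exp(2*t), t^2*exp(2*t) - 5*t*exp(2*t) + exp(2*t), -t^2*exp(2*t) + 3*t*exp(2*t)]
  [-4*t*exp(2*t), t^2*exp(2*t) - 5*t*exp(2*t), -t^2*exp(2*t) + 3*t*exp(2*t) + exp(2*t)]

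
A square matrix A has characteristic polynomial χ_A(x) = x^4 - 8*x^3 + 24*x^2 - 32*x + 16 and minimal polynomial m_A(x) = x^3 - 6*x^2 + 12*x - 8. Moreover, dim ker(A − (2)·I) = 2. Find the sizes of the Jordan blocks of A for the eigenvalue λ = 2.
Block sizes for λ = 2: [3, 1]

Step 1 — from the characteristic polynomial, algebraic multiplicity of λ = 2 is 4. From dim ker(A − (2)·I) = 2, there are exactly 2 Jordan blocks for λ = 2.
Step 2 — from the minimal polynomial, the factor (x − 2)^3 tells us the largest block for λ = 2 has size 3.
Step 3 — with total size 4, 2 blocks, and largest block 3, the block sizes (in nonincreasing order) are [3, 1].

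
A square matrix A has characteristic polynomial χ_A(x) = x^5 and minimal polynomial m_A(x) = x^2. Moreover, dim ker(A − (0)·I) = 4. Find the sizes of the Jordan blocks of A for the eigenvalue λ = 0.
Block sizes for λ = 0: [2, 1, 1, 1]

Step 1 — from the characteristic polynomial, algebraic multiplicity of λ = 0 is 5. From dim ker(A − (0)·I) = 4, there are exactly 4 Jordan blocks for λ = 0.
Step 2 — from the minimal polynomial, the factor (x − 0)^2 tells us the largest block for λ = 0 has size 2.
Step 3 — with total size 5, 4 blocks, and largest block 2, the block sizes (in nonincreasing order) are [2, 1, 1, 1].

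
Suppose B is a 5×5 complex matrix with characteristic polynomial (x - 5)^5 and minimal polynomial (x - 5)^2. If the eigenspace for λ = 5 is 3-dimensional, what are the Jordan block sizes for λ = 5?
Block sizes for λ = 5: [2, 2, 1]

Step 1 — from the characteristic polynomial, algebraic multiplicity of λ = 5 is 5. From dim ker(B − (5)·I) = 3, there are exactly 3 Jordan blocks for λ = 5.
Step 2 — from the minimal polynomial, the factor (x − 5)^2 tells us the largest block for λ = 5 has size 2.
Step 3 — with total size 5, 3 blocks, and largest block 2, the block sizes (in nonincreasing order) are [2, 2, 1].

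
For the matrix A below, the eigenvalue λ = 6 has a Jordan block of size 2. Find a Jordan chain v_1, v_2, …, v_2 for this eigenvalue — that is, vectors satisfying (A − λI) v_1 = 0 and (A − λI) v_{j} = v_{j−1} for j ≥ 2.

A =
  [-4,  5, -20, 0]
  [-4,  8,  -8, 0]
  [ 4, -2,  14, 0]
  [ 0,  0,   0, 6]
A Jordan chain for λ = 6 of length 2:
v_1 = (-10, -4, 4, 0)ᵀ
v_2 = (1, 0, 0, 0)ᵀ

Let N = A − (6)·I. We want v_2 with N^2 v_2 = 0 but N^1 v_2 ≠ 0; then v_{j-1} := N · v_j for j = 2, …, 2.

Pick v_2 = (1, 0, 0, 0)ᵀ.
Then v_1 = N · v_2 = (-10, -4, 4, 0)ᵀ.

Sanity check: (A − (6)·I) v_1 = (0, 0, 0, 0)ᵀ = 0. ✓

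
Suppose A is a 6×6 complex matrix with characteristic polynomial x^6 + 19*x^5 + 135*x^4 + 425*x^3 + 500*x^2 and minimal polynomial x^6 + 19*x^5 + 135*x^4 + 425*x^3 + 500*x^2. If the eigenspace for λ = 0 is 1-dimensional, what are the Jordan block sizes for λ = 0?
Block sizes for λ = 0: [2]

Step 1 — from the characteristic polynomial, algebraic multiplicity of λ = 0 is 2. From dim ker(A − (0)·I) = 1, there are exactly 1 Jordan blocks for λ = 0.
Step 2 — from the minimal polynomial, the factor (x − 0)^2 tells us the largest block for λ = 0 has size 2.
Step 3 — with total size 2, 1 blocks, and largest block 2, the block sizes (in nonincreasing order) are [2].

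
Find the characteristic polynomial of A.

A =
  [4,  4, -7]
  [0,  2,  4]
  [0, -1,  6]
x^3 - 12*x^2 + 48*x - 64

Expanding det(x·I − A) (e.g. by cofactor expansion or by noting that A is similar to its Jordan form J, which has the same characteristic polynomial as A) gives
  χ_A(x) = x^3 - 12*x^2 + 48*x - 64
which factors as (x - 4)^3. The eigenvalues (with algebraic multiplicities) are λ = 4 with multiplicity 3.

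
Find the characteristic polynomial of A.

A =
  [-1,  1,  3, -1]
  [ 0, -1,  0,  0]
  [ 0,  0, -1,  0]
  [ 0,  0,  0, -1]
x^4 + 4*x^3 + 6*x^2 + 4*x + 1

Expanding det(x·I − A) (e.g. by cofactor expansion or by noting that A is similar to its Jordan form J, which has the same characteristic polynomial as A) gives
  χ_A(x) = x^4 + 4*x^3 + 6*x^2 + 4*x + 1
which factors as (x + 1)^4. The eigenvalues (with algebraic multiplicities) are λ = -1 with multiplicity 4.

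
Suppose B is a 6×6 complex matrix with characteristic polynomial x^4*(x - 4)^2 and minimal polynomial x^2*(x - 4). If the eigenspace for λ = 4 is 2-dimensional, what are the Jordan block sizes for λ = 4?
Block sizes for λ = 4: [1, 1]

Step 1 — from the characteristic polynomial, algebraic multiplicity of λ = 4 is 2. From dim ker(B − (4)·I) = 2, there are exactly 2 Jordan blocks for λ = 4.
Step 2 — from the minimal polynomial, the factor (x − 4) tells us the largest block for λ = 4 has size 1.
Step 3 — with total size 2, 2 blocks, and largest block 1, the block sizes (in nonincreasing order) are [1, 1].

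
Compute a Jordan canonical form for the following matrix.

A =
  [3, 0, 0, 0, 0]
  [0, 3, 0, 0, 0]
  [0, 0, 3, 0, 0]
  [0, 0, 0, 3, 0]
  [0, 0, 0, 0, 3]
J_1(3) ⊕ J_1(3) ⊕ J_1(3) ⊕ J_1(3) ⊕ J_1(3)

The characteristic polynomial is
  det(x·I − A) = x^5 - 15*x^4 + 90*x^3 - 270*x^2 + 405*x - 243 = (x - 3)^5

Eigenvalues and multiplicities (the geometric multiplicity of λ is n − rank(A − λI), which equals the number of Jordan blocks for λ):
  λ = 3: algebraic multiplicity = 5, geometric multiplicity = 5

Determining the block sizes for each eigenvalue:
  λ = 3: gm = am = 5, so every block has size 1 → block sizes [1, 1, 1, 1, 1]

Assembling the blocks gives a Jordan form
J =
  [3, 0, 0, 0, 0]
  [0, 3, 0, 0, 0]
  [0, 0, 3, 0, 0]
  [0, 0, 0, 3, 0]
  [0, 0, 0, 0, 3]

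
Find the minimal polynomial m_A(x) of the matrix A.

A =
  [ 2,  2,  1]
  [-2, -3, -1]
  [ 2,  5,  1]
x^3

The characteristic polynomial is χ_A(x) = x^3, so the eigenvalues are known. The minimal polynomial is
  m_A(x) = Π_λ (x − λ)^{k_λ}
where k_λ is the size of the *largest* Jordan block for λ (equivalently, the smallest k with (A − λI)^k v = 0 for every generalised eigenvector v of λ).

  λ = 0: largest Jordan block has size 3, contributing (x − 0)^3

So m_A(x) = x^3 = x^3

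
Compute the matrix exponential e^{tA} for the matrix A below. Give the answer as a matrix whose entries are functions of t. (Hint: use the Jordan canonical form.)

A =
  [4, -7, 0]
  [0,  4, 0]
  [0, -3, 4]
e^{tA} =
  [exp(4*t), -7*t*exp(4*t), 0]
  [0, exp(4*t), 0]
  [0, -3*t*exp(4*t), exp(4*t)]

Strategy: write A = P · J · P⁻¹ where J is a Jordan canonical form, so e^{tA} = P · e^{tJ} · P⁻¹, and e^{tJ} can be computed block-by-block.

A has Jordan form
J =
  [4, 1, 0]
  [0, 4, 0]
  [0, 0, 4]
(up to reordering of blocks).

Per-block formulas:
  For a 2×2 Jordan block J_2(4): exp(t · J_2(4)) = e^(4t)·(I + t·N), where N is the 2×2 nilpotent shift.
  For a 1×1 block at λ = 4: exp(t · [4]) = [e^(4t)].

After assembling e^{tJ} and conjugating by P, we get:

e^{tA} =
  [exp(4*t), -7*t*exp(4*t), 0]
  [0, exp(4*t), 0]
  [0, -3*t*exp(4*t), exp(4*t)]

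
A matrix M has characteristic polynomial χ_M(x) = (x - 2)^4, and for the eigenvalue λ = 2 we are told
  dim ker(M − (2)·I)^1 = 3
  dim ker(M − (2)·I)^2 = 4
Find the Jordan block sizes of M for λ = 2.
Block sizes for λ = 2: [2, 1, 1]

From the dimensions of kernels of powers, the number of Jordan blocks of size at least j is d_j − d_{j−1} where d_j = dim ker(N^j) (with d_0 = 0). Computing the differences gives [3, 1].
The number of blocks of size exactly k is (#blocks of size ≥ k) − (#blocks of size ≥ k + 1), so the partition is: 2 block(s) of size 1, 1 block(s) of size 2.
In nonincreasing order the block sizes are [2, 1, 1].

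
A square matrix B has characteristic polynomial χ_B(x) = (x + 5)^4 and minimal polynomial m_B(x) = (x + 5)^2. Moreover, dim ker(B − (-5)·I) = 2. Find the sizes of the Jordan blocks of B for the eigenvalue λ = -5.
Block sizes for λ = -5: [2, 2]

Step 1 — from the characteristic polynomial, algebraic multiplicity of λ = -5 is 4. From dim ker(B − (-5)·I) = 2, there are exactly 2 Jordan blocks for λ = -5.
Step 2 — from the minimal polynomial, the factor (x + 5)^2 tells us the largest block for λ = -5 has size 2.
Step 3 — with total size 4, 2 blocks, and largest block 2, the block sizes (in nonincreasing order) are [2, 2].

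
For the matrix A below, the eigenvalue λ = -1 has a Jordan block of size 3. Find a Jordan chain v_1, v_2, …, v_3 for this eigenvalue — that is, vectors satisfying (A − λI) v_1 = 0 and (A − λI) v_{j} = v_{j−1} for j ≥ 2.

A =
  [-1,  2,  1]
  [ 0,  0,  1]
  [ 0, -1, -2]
A Jordan chain for λ = -1 of length 3:
v_1 = (1, 0, 0)ᵀ
v_2 = (2, 1, -1)ᵀ
v_3 = (0, 1, 0)ᵀ

Let N = A − (-1)·I. We want v_3 with N^3 v_3 = 0 but N^2 v_3 ≠ 0; then v_{j-1} := N · v_j for j = 3, …, 2.

Pick v_3 = (0, 1, 0)ᵀ.
Then v_2 = N · v_3 = (2, 1, -1)ᵀ.
Then v_1 = N · v_2 = (1, 0, 0)ᵀ.

Sanity check: (A − (-1)·I) v_1 = (0, 0, 0)ᵀ = 0. ✓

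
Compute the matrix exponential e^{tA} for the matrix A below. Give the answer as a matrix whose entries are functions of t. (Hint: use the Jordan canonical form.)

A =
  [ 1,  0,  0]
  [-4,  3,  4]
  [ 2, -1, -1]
e^{tA} =
  [exp(t), 0, 0]
  [-4*t*exp(t), 2*t*exp(t) + exp(t), 4*t*exp(t)]
  [2*t*exp(t), -t*exp(t), -2*t*exp(t) + exp(t)]

Strategy: write A = P · J · P⁻¹ where J is a Jordan canonical form, so e^{tA} = P · e^{tJ} · P⁻¹, and e^{tJ} can be computed block-by-block.

A has Jordan form
J =
  [1, 1, 0]
  [0, 1, 0]
  [0, 0, 1]
(up to reordering of blocks).

Per-block formulas:
  For a 2×2 Jordan block J_2(1): exp(t · J_2(1)) = e^(1t)·(I + t·N), where N is the 2×2 nilpotent shift.
  For a 1×1 block at λ = 1: exp(t · [1]) = [e^(1t)].

After assembling e^{tJ} and conjugating by P, we get:

e^{tA} =
  [exp(t), 0, 0]
  [-4*t*exp(t), 2*t*exp(t) + exp(t), 4*t*exp(t)]
  [2*t*exp(t), -t*exp(t), -2*t*exp(t) + exp(t)]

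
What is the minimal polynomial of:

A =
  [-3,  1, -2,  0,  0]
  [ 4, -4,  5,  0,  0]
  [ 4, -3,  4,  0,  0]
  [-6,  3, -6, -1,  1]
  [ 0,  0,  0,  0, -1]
x^3 + 3*x^2 + 3*x + 1

The characteristic polynomial is χ_A(x) = (x + 1)^5, so the eigenvalues are known. The minimal polynomial is
  m_A(x) = Π_λ (x − λ)^{k_λ}
where k_λ is the size of the *largest* Jordan block for λ (equivalently, the smallest k with (A − λI)^k v = 0 for every generalised eigenvector v of λ).

  λ = -1: largest Jordan block has size 3, contributing (x + 1)^3

So m_A(x) = (x + 1)^3 = x^3 + 3*x^2 + 3*x + 1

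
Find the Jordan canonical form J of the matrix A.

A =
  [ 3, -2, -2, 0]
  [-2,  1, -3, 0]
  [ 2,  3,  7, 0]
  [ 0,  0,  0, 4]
J_1(3) ⊕ J_2(4) ⊕ J_1(4)

The characteristic polynomial is
  det(x·I − A) = x^4 - 15*x^3 + 84*x^2 - 208*x + 192 = (x - 4)^3*(x - 3)

Eigenvalues and multiplicities (the geometric multiplicity of λ is n − rank(A − λI), which equals the number of Jordan blocks for λ):
  λ = 3: algebraic multiplicity = 1, geometric multiplicity = 1
  λ = 4: algebraic multiplicity = 3, geometric multiplicity = 2

Determining the block sizes for each eigenvalue:
  λ = 3: one block (gm = 1), so the single block has size am = 1 → block sizes [1]
  λ = 4: 2 blocks summing to 3 forces exactly one block of size 2 and the rest size 1 → block sizes [2, 1]

Assembling the blocks gives a Jordan form
J =
  [3, 0, 0, 0]
  [0, 4, 1, 0]
  [0, 0, 4, 0]
  [0, 0, 0, 4]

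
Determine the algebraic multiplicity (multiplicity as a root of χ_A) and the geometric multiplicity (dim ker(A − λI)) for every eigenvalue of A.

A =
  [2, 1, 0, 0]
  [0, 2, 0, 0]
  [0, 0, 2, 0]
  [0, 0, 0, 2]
λ = 2: alg = 4, geom = 3

Step 1 — factor the characteristic polynomial to read off the algebraic multiplicities:
  χ_A(x) = (x - 2)^4

Step 2 — compute geometric multiplicities via the rank-nullity identity g(λ) = n − rank(A − λI):
  rank(A − (2)·I) = 1, so dim ker(A − (2)·I) = n − 1 = 3

Summary:
  λ = 2: algebraic multiplicity = 4, geometric multiplicity = 3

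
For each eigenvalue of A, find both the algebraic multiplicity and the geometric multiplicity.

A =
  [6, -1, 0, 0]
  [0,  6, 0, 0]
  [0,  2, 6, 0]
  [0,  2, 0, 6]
λ = 6: alg = 4, geom = 3

Step 1 — factor the characteristic polynomial to read off the algebraic multiplicities:
  χ_A(x) = (x - 6)^4

Step 2 — compute geometric multiplicities via the rank-nullity identity g(λ) = n − rank(A − λI):
  rank(A − (6)·I) = 1, so dim ker(A − (6)·I) = n − 1 = 3

Summary:
  λ = 6: algebraic multiplicity = 4, geometric multiplicity = 3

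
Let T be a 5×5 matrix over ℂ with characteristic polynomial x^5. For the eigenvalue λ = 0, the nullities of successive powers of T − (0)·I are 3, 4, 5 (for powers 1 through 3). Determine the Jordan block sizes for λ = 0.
Block sizes for λ = 0: [3, 1, 1]

From the dimensions of kernels of powers, the number of Jordan blocks of size at least j is d_j − d_{j−1} where d_j = dim ker(N^j) (with d_0 = 0). Computing the differences gives [3, 1, 1].
The number of blocks of size exactly k is (#blocks of size ≥ k) − (#blocks of size ≥ k + 1), so the partition is: 2 block(s) of size 1, 1 block(s) of size 3.
In nonincreasing order the block sizes are [3, 1, 1].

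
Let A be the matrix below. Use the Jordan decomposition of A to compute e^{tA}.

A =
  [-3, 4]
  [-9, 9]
e^{tA} =
  [-6*t*exp(3*t) + exp(3*t), 4*t*exp(3*t)]
  [-9*t*exp(3*t), 6*t*exp(3*t) + exp(3*t)]

Strategy: write A = P · J · P⁻¹ where J is a Jordan canonical form, so e^{tA} = P · e^{tJ} · P⁻¹, and e^{tJ} can be computed block-by-block.

A has Jordan form
J =
  [3, 1]
  [0, 3]
(up to reordering of blocks).

Per-block formulas:
  For a 2×2 Jordan block J_2(3): exp(t · J_2(3)) = e^(3t)·(I + t·N), where N is the 2×2 nilpotent shift.

After assembling e^{tJ} and conjugating by P, we get:

e^{tA} =
  [-6*t*exp(3*t) + exp(3*t), 4*t*exp(3*t)]
  [-9*t*exp(3*t), 6*t*exp(3*t) + exp(3*t)]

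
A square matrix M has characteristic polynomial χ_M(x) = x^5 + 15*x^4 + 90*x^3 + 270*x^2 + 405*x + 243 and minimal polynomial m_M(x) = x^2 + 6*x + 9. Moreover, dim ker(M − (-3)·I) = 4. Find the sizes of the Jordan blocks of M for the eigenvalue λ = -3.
Block sizes for λ = -3: [2, 1, 1, 1]

Step 1 — from the characteristic polynomial, algebraic multiplicity of λ = -3 is 5. From dim ker(M − (-3)·I) = 4, there are exactly 4 Jordan blocks for λ = -3.
Step 2 — from the minimal polynomial, the factor (x + 3)^2 tells us the largest block for λ = -3 has size 2.
Step 3 — with total size 5, 4 blocks, and largest block 2, the block sizes (in nonincreasing order) are [2, 1, 1, 1].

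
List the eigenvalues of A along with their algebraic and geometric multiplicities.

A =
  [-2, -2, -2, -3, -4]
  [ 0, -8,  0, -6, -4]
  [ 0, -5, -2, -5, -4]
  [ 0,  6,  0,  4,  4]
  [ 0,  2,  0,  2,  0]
λ = -2: alg = 4, geom = 2; λ = 0: alg = 1, geom = 1

Step 1 — factor the characteristic polynomial to read off the algebraic multiplicities:
  χ_A(x) = x*(x + 2)^4

Step 2 — compute geometric multiplicities via the rank-nullity identity g(λ) = n − rank(A − λI):
  rank(A − (-2)·I) = 3, so dim ker(A − (-2)·I) = n − 3 = 2
  rank(A − (0)·I) = 4, so dim ker(A − (0)·I) = n − 4 = 1

Summary:
  λ = -2: algebraic multiplicity = 4, geometric multiplicity = 2
  λ = 0: algebraic multiplicity = 1, geometric multiplicity = 1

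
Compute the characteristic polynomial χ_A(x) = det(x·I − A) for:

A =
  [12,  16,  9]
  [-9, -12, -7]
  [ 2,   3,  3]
x^3 - 3*x^2 + 3*x - 1

Expanding det(x·I − A) (e.g. by cofactor expansion or by noting that A is similar to its Jordan form J, which has the same characteristic polynomial as A) gives
  χ_A(x) = x^3 - 3*x^2 + 3*x - 1
which factors as (x - 1)^3. The eigenvalues (with algebraic multiplicities) are λ = 1 with multiplicity 3.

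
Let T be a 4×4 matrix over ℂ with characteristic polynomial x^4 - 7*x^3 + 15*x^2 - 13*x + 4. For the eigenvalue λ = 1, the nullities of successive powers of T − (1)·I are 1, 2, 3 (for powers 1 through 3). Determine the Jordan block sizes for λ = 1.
Block sizes for λ = 1: [3]

From the dimensions of kernels of powers, the number of Jordan blocks of size at least j is d_j − d_{j−1} where d_j = dim ker(N^j) (with d_0 = 0). Computing the differences gives [1, 1, 1].
The number of blocks of size exactly k is (#blocks of size ≥ k) − (#blocks of size ≥ k + 1), so the partition is: 1 block(s) of size 3.
In nonincreasing order the block sizes are [3].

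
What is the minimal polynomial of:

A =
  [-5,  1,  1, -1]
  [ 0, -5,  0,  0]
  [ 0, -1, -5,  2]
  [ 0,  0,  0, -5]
x^3 + 15*x^2 + 75*x + 125

The characteristic polynomial is χ_A(x) = (x + 5)^4, so the eigenvalues are known. The minimal polynomial is
  m_A(x) = Π_λ (x − λ)^{k_λ}
where k_λ is the size of the *largest* Jordan block for λ (equivalently, the smallest k with (A − λI)^k v = 0 for every generalised eigenvector v of λ).

  λ = -5: largest Jordan block has size 3, contributing (x + 5)^3

So m_A(x) = (x + 5)^3 = x^3 + 15*x^2 + 75*x + 125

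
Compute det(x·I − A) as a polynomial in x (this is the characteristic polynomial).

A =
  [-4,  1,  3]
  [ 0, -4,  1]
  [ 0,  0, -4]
x^3 + 12*x^2 + 48*x + 64

Expanding det(x·I − A) (e.g. by cofactor expansion or by noting that A is similar to its Jordan form J, which has the same characteristic polynomial as A) gives
  χ_A(x) = x^3 + 12*x^2 + 48*x + 64
which factors as (x + 4)^3. The eigenvalues (with algebraic multiplicities) are λ = -4 with multiplicity 3.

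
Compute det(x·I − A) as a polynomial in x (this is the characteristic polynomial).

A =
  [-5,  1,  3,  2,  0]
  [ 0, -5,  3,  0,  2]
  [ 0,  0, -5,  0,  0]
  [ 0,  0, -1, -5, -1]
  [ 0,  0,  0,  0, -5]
x^5 + 25*x^4 + 250*x^3 + 1250*x^2 + 3125*x + 3125

Expanding det(x·I − A) (e.g. by cofactor expansion or by noting that A is similar to its Jordan form J, which has the same characteristic polynomial as A) gives
  χ_A(x) = x^5 + 25*x^4 + 250*x^3 + 1250*x^2 + 3125*x + 3125
which factors as (x + 5)^5. The eigenvalues (with algebraic multiplicities) are λ = -5 with multiplicity 5.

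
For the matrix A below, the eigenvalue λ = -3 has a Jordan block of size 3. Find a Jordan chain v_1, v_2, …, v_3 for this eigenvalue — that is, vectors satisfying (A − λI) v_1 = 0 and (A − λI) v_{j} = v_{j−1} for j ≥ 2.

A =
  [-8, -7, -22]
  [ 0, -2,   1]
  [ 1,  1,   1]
A Jordan chain for λ = -3 of length 3:
v_1 = (3, 1, -1)ᵀ
v_2 = (-5, 0, 1)ᵀ
v_3 = (1, 0, 0)ᵀ

Let N = A − (-3)·I. We want v_3 with N^3 v_3 = 0 but N^2 v_3 ≠ 0; then v_{j-1} := N · v_j for j = 3, …, 2.

Pick v_3 = (1, 0, 0)ᵀ.
Then v_2 = N · v_3 = (-5, 0, 1)ᵀ.
Then v_1 = N · v_2 = (3, 1, -1)ᵀ.

Sanity check: (A − (-3)·I) v_1 = (0, 0, 0)ᵀ = 0. ✓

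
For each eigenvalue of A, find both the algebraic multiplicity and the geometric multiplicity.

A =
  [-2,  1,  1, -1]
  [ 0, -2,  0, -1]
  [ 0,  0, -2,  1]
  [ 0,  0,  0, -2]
λ = -2: alg = 4, geom = 2

Step 1 — factor the characteristic polynomial to read off the algebraic multiplicities:
  χ_A(x) = (x + 2)^4

Step 2 — compute geometric multiplicities via the rank-nullity identity g(λ) = n − rank(A − λI):
  rank(A − (-2)·I) = 2, so dim ker(A − (-2)·I) = n − 2 = 2

Summary:
  λ = -2: algebraic multiplicity = 4, geometric multiplicity = 2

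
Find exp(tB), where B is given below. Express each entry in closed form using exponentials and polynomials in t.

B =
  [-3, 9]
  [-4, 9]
e^{tB} =
  [-6*t*exp(3*t) + exp(3*t), 9*t*exp(3*t)]
  [-4*t*exp(3*t), 6*t*exp(3*t) + exp(3*t)]

Strategy: write B = P · J · P⁻¹ where J is a Jordan canonical form, so e^{tB} = P · e^{tJ} · P⁻¹, and e^{tJ} can be computed block-by-block.

B has Jordan form
J =
  [3, 1]
  [0, 3]
(up to reordering of blocks).

Per-block formulas:
  For a 2×2 Jordan block J_2(3): exp(t · J_2(3)) = e^(3t)·(I + t·N), where N is the 2×2 nilpotent shift.

After assembling e^{tJ} and conjugating by P, we get:

e^{tB} =
  [-6*t*exp(3*t) + exp(3*t), 9*t*exp(3*t)]
  [-4*t*exp(3*t), 6*t*exp(3*t) + exp(3*t)]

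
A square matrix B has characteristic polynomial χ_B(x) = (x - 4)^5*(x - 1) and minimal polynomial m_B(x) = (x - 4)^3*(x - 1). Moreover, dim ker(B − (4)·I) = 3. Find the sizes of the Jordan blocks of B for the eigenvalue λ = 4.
Block sizes for λ = 4: [3, 1, 1]

Step 1 — from the characteristic polynomial, algebraic multiplicity of λ = 4 is 5. From dim ker(B − (4)·I) = 3, there are exactly 3 Jordan blocks for λ = 4.
Step 2 — from the minimal polynomial, the factor (x − 4)^3 tells us the largest block for λ = 4 has size 3.
Step 3 — with total size 5, 3 blocks, and largest block 3, the block sizes (in nonincreasing order) are [3, 1, 1].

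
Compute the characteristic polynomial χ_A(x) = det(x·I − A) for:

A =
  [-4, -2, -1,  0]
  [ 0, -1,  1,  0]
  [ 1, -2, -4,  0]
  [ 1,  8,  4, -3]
x^4 + 12*x^3 + 54*x^2 + 108*x + 81

Expanding det(x·I − A) (e.g. by cofactor expansion or by noting that A is similar to its Jordan form J, which has the same characteristic polynomial as A) gives
  χ_A(x) = x^4 + 12*x^3 + 54*x^2 + 108*x + 81
which factors as (x + 3)^4. The eigenvalues (with algebraic multiplicities) are λ = -3 with multiplicity 4.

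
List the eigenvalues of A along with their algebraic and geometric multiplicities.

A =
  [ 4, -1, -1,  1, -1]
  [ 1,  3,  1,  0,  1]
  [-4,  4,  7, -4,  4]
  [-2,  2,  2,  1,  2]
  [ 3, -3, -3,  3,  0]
λ = 3: alg = 5, geom = 3

Step 1 — factor the characteristic polynomial to read off the algebraic multiplicities:
  χ_A(x) = (x - 3)^5

Step 2 — compute geometric multiplicities via the rank-nullity identity g(λ) = n − rank(A − λI):
  rank(A − (3)·I) = 2, so dim ker(A − (3)·I) = n − 2 = 3

Summary:
  λ = 3: algebraic multiplicity = 5, geometric multiplicity = 3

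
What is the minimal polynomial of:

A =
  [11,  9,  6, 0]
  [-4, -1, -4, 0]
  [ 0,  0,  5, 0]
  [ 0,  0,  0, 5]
x^2 - 10*x + 25

The characteristic polynomial is χ_A(x) = (x - 5)^4, so the eigenvalues are known. The minimal polynomial is
  m_A(x) = Π_λ (x − λ)^{k_λ}
where k_λ is the size of the *largest* Jordan block for λ (equivalently, the smallest k with (A − λI)^k v = 0 for every generalised eigenvector v of λ).

  λ = 5: largest Jordan block has size 2, contributing (x − 5)^2

So m_A(x) = (x - 5)^2 = x^2 - 10*x + 25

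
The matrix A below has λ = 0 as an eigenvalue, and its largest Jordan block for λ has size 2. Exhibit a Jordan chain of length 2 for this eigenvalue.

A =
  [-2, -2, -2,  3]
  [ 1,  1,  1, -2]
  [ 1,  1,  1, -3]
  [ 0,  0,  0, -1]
A Jordan chain for λ = 0 of length 2:
v_1 = (-2, 1, 1, 0)ᵀ
v_2 = (1, 0, 0, 0)ᵀ

Let N = A − (0)·I. We want v_2 with N^2 v_2 = 0 but N^1 v_2 ≠ 0; then v_{j-1} := N · v_j for j = 2, …, 2.

Pick v_2 = (1, 0, 0, 0)ᵀ.
Then v_1 = N · v_2 = (-2, 1, 1, 0)ᵀ.

Sanity check: (A − (0)·I) v_1 = (0, 0, 0, 0)ᵀ = 0. ✓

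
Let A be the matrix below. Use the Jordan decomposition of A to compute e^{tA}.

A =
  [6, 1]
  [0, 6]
e^{tA} =
  [exp(6*t), t*exp(6*t)]
  [0, exp(6*t)]

Strategy: write A = P · J · P⁻¹ where J is a Jordan canonical form, so e^{tA} = P · e^{tJ} · P⁻¹, and e^{tJ} can be computed block-by-block.

A has Jordan form
J =
  [6, 1]
  [0, 6]
(up to reordering of blocks).

Per-block formulas:
  For a 2×2 Jordan block J_2(6): exp(t · J_2(6)) = e^(6t)·(I + t·N), where N is the 2×2 nilpotent shift.

After assembling e^{tJ} and conjugating by P, we get:

e^{tA} =
  [exp(6*t), t*exp(6*t)]
  [0, exp(6*t)]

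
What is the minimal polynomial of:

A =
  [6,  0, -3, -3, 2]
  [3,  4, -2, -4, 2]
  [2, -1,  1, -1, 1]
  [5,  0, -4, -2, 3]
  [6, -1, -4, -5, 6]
x^3 - 9*x^2 + 27*x - 27

The characteristic polynomial is χ_A(x) = (x - 3)^5, so the eigenvalues are known. The minimal polynomial is
  m_A(x) = Π_λ (x − λ)^{k_λ}
where k_λ is the size of the *largest* Jordan block for λ (equivalently, the smallest k with (A − λI)^k v = 0 for every generalised eigenvector v of λ).

  λ = 3: largest Jordan block has size 3, contributing (x − 3)^3

So m_A(x) = (x - 3)^3 = x^3 - 9*x^2 + 27*x - 27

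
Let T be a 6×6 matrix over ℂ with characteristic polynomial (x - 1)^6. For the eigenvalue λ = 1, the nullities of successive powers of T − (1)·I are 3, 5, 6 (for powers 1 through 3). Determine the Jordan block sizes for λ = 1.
Block sizes for λ = 1: [3, 2, 1]

From the dimensions of kernels of powers, the number of Jordan blocks of size at least j is d_j − d_{j−1} where d_j = dim ker(N^j) (with d_0 = 0). Computing the differences gives [3, 2, 1].
The number of blocks of size exactly k is (#blocks of size ≥ k) − (#blocks of size ≥ k + 1), so the partition is: 1 block(s) of size 1, 1 block(s) of size 2, 1 block(s) of size 3.
In nonincreasing order the block sizes are [3, 2, 1].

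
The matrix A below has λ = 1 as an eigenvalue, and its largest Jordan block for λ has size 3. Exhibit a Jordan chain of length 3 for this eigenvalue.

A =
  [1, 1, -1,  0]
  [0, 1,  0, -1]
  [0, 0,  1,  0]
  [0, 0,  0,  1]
A Jordan chain for λ = 1 of length 3:
v_1 = (-1, 0, 0, 0)ᵀ
v_2 = (0, -1, 0, 0)ᵀ
v_3 = (0, 0, 0, 1)ᵀ

Let N = A − (1)·I. We want v_3 with N^3 v_3 = 0 but N^2 v_3 ≠ 0; then v_{j-1} := N · v_j for j = 3, …, 2.

Pick v_3 = (0, 0, 0, 1)ᵀ.
Then v_2 = N · v_3 = (0, -1, 0, 0)ᵀ.
Then v_1 = N · v_2 = (-1, 0, 0, 0)ᵀ.

Sanity check: (A − (1)·I) v_1 = (0, 0, 0, 0)ᵀ = 0. ✓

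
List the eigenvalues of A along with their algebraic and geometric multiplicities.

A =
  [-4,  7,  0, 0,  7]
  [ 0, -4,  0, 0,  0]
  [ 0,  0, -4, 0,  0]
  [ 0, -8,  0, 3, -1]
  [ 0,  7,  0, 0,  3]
λ = -4: alg = 3, geom = 3; λ = 3: alg = 2, geom = 1

Step 1 — factor the characteristic polynomial to read off the algebraic multiplicities:
  χ_A(x) = (x - 3)^2*(x + 4)^3

Step 2 — compute geometric multiplicities via the rank-nullity identity g(λ) = n − rank(A − λI):
  rank(A − (-4)·I) = 2, so dim ker(A − (-4)·I) = n − 2 = 3
  rank(A − (3)·I) = 4, so dim ker(A − (3)·I) = n − 4 = 1

Summary:
  λ = -4: algebraic multiplicity = 3, geometric multiplicity = 3
  λ = 3: algebraic multiplicity = 2, geometric multiplicity = 1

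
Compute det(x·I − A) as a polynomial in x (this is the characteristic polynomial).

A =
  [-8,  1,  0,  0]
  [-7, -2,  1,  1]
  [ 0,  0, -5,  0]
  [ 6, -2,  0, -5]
x^4 + 20*x^3 + 150*x^2 + 500*x + 625

Expanding det(x·I − A) (e.g. by cofactor expansion or by noting that A is similar to its Jordan form J, which has the same characteristic polynomial as A) gives
  χ_A(x) = x^4 + 20*x^3 + 150*x^2 + 500*x + 625
which factors as (x + 5)^4. The eigenvalues (with algebraic multiplicities) are λ = -5 with multiplicity 4.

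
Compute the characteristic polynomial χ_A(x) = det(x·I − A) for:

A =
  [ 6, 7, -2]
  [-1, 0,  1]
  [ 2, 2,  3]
x^3 - 9*x^2 + 27*x - 27

Expanding det(x·I − A) (e.g. by cofactor expansion or by noting that A is similar to its Jordan form J, which has the same characteristic polynomial as A) gives
  χ_A(x) = x^3 - 9*x^2 + 27*x - 27
which factors as (x - 3)^3. The eigenvalues (with algebraic multiplicities) are λ = 3 with multiplicity 3.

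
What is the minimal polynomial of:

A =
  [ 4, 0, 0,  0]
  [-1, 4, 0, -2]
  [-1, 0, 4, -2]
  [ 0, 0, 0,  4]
x^2 - 8*x + 16

The characteristic polynomial is χ_A(x) = (x - 4)^4, so the eigenvalues are known. The minimal polynomial is
  m_A(x) = Π_λ (x − λ)^{k_λ}
where k_λ is the size of the *largest* Jordan block for λ (equivalently, the smallest k with (A − λI)^k v = 0 for every generalised eigenvector v of λ).

  λ = 4: largest Jordan block has size 2, contributing (x − 4)^2

So m_A(x) = (x - 4)^2 = x^2 - 8*x + 16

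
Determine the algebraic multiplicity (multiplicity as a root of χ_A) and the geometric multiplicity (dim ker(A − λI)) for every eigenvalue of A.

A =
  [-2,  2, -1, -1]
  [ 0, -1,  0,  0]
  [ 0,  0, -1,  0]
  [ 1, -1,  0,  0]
λ = -1: alg = 4, geom = 2

Step 1 — factor the characteristic polynomial to read off the algebraic multiplicities:
  χ_A(x) = (x + 1)^4

Step 2 — compute geometric multiplicities via the rank-nullity identity g(λ) = n − rank(A − λI):
  rank(A − (-1)·I) = 2, so dim ker(A − (-1)·I) = n − 2 = 2

Summary:
  λ = -1: algebraic multiplicity = 4, geometric multiplicity = 2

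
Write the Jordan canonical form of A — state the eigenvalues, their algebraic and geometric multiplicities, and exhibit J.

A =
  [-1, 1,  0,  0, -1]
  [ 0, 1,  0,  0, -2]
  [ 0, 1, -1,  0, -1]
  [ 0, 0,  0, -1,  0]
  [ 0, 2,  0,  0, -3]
J_2(-1) ⊕ J_1(-1) ⊕ J_1(-1) ⊕ J_1(-1)

The characteristic polynomial is
  det(x·I − A) = x^5 + 5*x^4 + 10*x^3 + 10*x^2 + 5*x + 1 = (x + 1)^5

Eigenvalues and multiplicities (the geometric multiplicity of λ is n − rank(A − λI), which equals the number of Jordan blocks for λ):
  λ = -1: algebraic multiplicity = 5, geometric multiplicity = 4

Determining the block sizes for each eigenvalue:
  λ = -1: 4 blocks summing to 5 forces exactly one block of size 2 and the rest size 1 → block sizes [2, 1, 1, 1]

Assembling the blocks gives a Jordan form
J =
  [-1,  1,  0,  0,  0]
  [ 0, -1,  0,  0,  0]
  [ 0,  0, -1,  0,  0]
  [ 0,  0,  0, -1,  0]
  [ 0,  0,  0,  0, -1]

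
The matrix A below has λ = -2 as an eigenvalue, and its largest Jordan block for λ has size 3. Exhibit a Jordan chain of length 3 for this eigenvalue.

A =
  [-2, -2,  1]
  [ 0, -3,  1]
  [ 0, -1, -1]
A Jordan chain for λ = -2 of length 3:
v_1 = (1, 0, 0)ᵀ
v_2 = (-2, -1, -1)ᵀ
v_3 = (0, 1, 0)ᵀ

Let N = A − (-2)·I. We want v_3 with N^3 v_3 = 0 but N^2 v_3 ≠ 0; then v_{j-1} := N · v_j for j = 3, …, 2.

Pick v_3 = (0, 1, 0)ᵀ.
Then v_2 = N · v_3 = (-2, -1, -1)ᵀ.
Then v_1 = N · v_2 = (1, 0, 0)ᵀ.

Sanity check: (A − (-2)·I) v_1 = (0, 0, 0)ᵀ = 0. ✓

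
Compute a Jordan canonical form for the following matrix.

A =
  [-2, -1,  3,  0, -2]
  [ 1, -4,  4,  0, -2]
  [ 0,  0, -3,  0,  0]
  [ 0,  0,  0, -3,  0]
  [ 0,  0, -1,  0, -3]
J_3(-3) ⊕ J_1(-3) ⊕ J_1(-3)

The characteristic polynomial is
  det(x·I − A) = x^5 + 15*x^4 + 90*x^3 + 270*x^2 + 405*x + 243 = (x + 3)^5

Eigenvalues and multiplicities (the geometric multiplicity of λ is n − rank(A − λI), which equals the number of Jordan blocks for λ):
  λ = -3: algebraic multiplicity = 5, geometric multiplicity = 3

Determining the block sizes for each eigenvalue:
  λ = -3: with am = 5 and gm = 3, the partition is not yet determined (e.g. several partitions of 5 into 3 parts exist). Let N = A − (-3)·I. Computing rank(N^1) = 2, rank(N^2) = 1, rank(N^3) = 0; the number of blocks of size ≥ j is rank(N^{j−1}) − rank(N^j), giving [3, 1, 1]. So we have 1 block(s) of size 3, 2 block(s) of size 1 → block sizes [3, 1, 1]

Assembling the blocks gives a Jordan form
J =
  [-3,  1,  0,  0,  0]
  [ 0, -3,  1,  0,  0]
  [ 0,  0, -3,  0,  0]
  [ 0,  0,  0, -3,  0]
  [ 0,  0,  0,  0, -3]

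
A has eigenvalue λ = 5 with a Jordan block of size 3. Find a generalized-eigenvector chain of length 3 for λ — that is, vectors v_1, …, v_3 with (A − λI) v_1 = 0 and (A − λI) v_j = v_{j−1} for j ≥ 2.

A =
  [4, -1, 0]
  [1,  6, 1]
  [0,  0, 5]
A Jordan chain for λ = 5 of length 3:
v_1 = (-1, 1, 0)ᵀ
v_2 = (0, 1, 0)ᵀ
v_3 = (0, 0, 1)ᵀ

Let N = A − (5)·I. We want v_3 with N^3 v_3 = 0 but N^2 v_3 ≠ 0; then v_{j-1} := N · v_j for j = 3, …, 2.

Pick v_3 = (0, 0, 1)ᵀ.
Then v_2 = N · v_3 = (0, 1, 0)ᵀ.
Then v_1 = N · v_2 = (-1, 1, 0)ᵀ.

Sanity check: (A − (5)·I) v_1 = (0, 0, 0)ᵀ = 0. ✓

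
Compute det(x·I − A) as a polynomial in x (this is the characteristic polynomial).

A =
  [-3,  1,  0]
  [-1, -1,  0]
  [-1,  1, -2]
x^3 + 6*x^2 + 12*x + 8

Expanding det(x·I − A) (e.g. by cofactor expansion or by noting that A is similar to its Jordan form J, which has the same characteristic polynomial as A) gives
  χ_A(x) = x^3 + 6*x^2 + 12*x + 8
which factors as (x + 2)^3. The eigenvalues (with algebraic multiplicities) are λ = -2 with multiplicity 3.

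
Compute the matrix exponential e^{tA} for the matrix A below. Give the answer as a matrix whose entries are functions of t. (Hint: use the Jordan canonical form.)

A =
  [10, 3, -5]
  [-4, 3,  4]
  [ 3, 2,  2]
e^{tA} =
  [-t^2*exp(5*t) + 5*t*exp(5*t) + exp(5*t), -t^2*exp(5*t)/2 + 3*t*exp(5*t), t^2*exp(5*t) - 5*t*exp(5*t)]
  [-4*t*exp(5*t), -2*t*exp(5*t) + exp(5*t), 4*t*exp(5*t)]
  [-t^2*exp(5*t) + 3*t*exp(5*t), -t^2*exp(5*t)/2 + 2*t*exp(5*t), t^2*exp(5*t) - 3*t*exp(5*t) + exp(5*t)]

Strategy: write A = P · J · P⁻¹ where J is a Jordan canonical form, so e^{tA} = P · e^{tJ} · P⁻¹, and e^{tJ} can be computed block-by-block.

A has Jordan form
J =
  [5, 1, 0]
  [0, 5, 1]
  [0, 0, 5]
(up to reordering of blocks).

Per-block formulas:
  For a 3×3 Jordan block J_3(5): exp(t · J_3(5)) = e^(5t)·(I + t·N + (t^2/2)·N^2), where N is the 3×3 nilpotent shift.

After assembling e^{tJ} and conjugating by P, we get:

e^{tA} =
  [-t^2*exp(5*t) + 5*t*exp(5*t) + exp(5*t), -t^2*exp(5*t)/2 + 3*t*exp(5*t), t^2*exp(5*t) - 5*t*exp(5*t)]
  [-4*t*exp(5*t), -2*t*exp(5*t) + exp(5*t), 4*t*exp(5*t)]
  [-t^2*exp(5*t) + 3*t*exp(5*t), -t^2*exp(5*t)/2 + 2*t*exp(5*t), t^2*exp(5*t) - 3*t*exp(5*t) + exp(5*t)]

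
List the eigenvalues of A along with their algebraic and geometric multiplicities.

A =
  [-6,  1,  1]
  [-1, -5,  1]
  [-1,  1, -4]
λ = -5: alg = 3, geom = 1

Step 1 — factor the characteristic polynomial to read off the algebraic multiplicities:
  χ_A(x) = (x + 5)^3

Step 2 — compute geometric multiplicities via the rank-nullity identity g(λ) = n − rank(A − λI):
  rank(A − (-5)·I) = 2, so dim ker(A − (-5)·I) = n − 2 = 1

Summary:
  λ = -5: algebraic multiplicity = 3, geometric multiplicity = 1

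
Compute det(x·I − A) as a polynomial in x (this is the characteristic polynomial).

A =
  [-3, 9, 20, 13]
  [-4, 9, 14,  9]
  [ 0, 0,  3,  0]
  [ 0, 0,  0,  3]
x^4 - 12*x^3 + 54*x^2 - 108*x + 81

Expanding det(x·I − A) (e.g. by cofactor expansion or by noting that A is similar to its Jordan form J, which has the same characteristic polynomial as A) gives
  χ_A(x) = x^4 - 12*x^3 + 54*x^2 - 108*x + 81
which factors as (x - 3)^4. The eigenvalues (with algebraic multiplicities) are λ = 3 with multiplicity 4.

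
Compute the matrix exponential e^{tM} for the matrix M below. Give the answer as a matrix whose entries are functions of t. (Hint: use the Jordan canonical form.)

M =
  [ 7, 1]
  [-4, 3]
e^{tM} =
  [2*t*exp(5*t) + exp(5*t), t*exp(5*t)]
  [-4*t*exp(5*t), -2*t*exp(5*t) + exp(5*t)]

Strategy: write M = P · J · P⁻¹ where J is a Jordan canonical form, so e^{tM} = P · e^{tJ} · P⁻¹, and e^{tJ} can be computed block-by-block.

M has Jordan form
J =
  [5, 1]
  [0, 5]
(up to reordering of blocks).

Per-block formulas:
  For a 2×2 Jordan block J_2(5): exp(t · J_2(5)) = e^(5t)·(I + t·N), where N is the 2×2 nilpotent shift.

After assembling e^{tJ} and conjugating by P, we get:

e^{tM} =
  [2*t*exp(5*t) + exp(5*t), t*exp(5*t)]
  [-4*t*exp(5*t), -2*t*exp(5*t) + exp(5*t)]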